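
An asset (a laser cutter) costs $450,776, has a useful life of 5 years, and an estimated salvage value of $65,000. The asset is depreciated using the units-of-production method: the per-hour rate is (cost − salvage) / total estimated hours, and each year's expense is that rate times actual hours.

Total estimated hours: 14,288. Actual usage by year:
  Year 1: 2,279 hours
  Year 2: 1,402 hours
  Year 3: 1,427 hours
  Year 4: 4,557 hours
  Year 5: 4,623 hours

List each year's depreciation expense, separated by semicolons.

$61,533; $37,854; $38,529; $123,039; $124,821

Depreciable base = $450,776 − $65,000 = $385,776.
Rate = $385,776 / 14,288 hours = $27 per hour.
Year 1: 2,279 × $27 = $61,533. Book value $389,243.
Year 2: 1,402 × $27 = $37,854. Book value $351,389.
Year 3: 1,427 × $27 = $38,529. Book value $312,860.
Year 4: 4,557 × $27 = $123,039. Book value $189,821.
Year 5: 4,623 × $27 = $124,821. Book value $65,000.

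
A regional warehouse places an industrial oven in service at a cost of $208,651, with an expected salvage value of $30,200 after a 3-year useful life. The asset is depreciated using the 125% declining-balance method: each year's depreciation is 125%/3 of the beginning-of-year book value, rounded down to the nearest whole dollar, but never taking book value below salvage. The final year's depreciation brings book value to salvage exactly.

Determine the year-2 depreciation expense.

$50,714

Depreciable base = $208,651 − $30,200 = $178,451.
Year 1: ⌊$208,651 × 125%/3⌋ = $86,937. Book value $121,714.
Year 2: ⌊$121,714 × 125%/3⌋ = $50,714. Book value $71,000.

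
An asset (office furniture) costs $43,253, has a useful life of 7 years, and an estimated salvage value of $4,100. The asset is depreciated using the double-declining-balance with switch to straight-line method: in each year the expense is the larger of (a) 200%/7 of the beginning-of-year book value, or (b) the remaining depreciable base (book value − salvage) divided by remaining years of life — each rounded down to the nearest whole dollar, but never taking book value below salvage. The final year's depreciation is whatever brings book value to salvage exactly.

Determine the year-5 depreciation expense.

Depreciable base = $43,253 − $4,100 = $39,153.
Year 1: DB = ⌊$43,253 × 200%/7⌋ = $12,358; SL = ⌊$39,153/7⌋ = $5,593 → take DB $12,358. Book value $30,895.
Year 2: DB = ⌊$30,895 × 200%/7⌋ = $8,827; SL = ⌊$26,795/6⌋ = $4,465 → take DB $8,827. Book value $22,068.
Year 3: DB = ⌊$22,068 × 200%/7⌋ = $6,305; SL = ⌊$17,968/5⌋ = $3,593 → take DB $6,305. Book value $15,763.
Year 4: DB = ⌊$15,763 × 200%/7⌋ = $4,503; SL = ⌊$11,663/4⌋ = $2,915 → take DB $4,503. Book value $11,260.
Year 5: DB = ⌊$11,260 × 200%/7⌋ = $3,217; SL = ⌊$7,160/3⌋ = $2,386 → take DB $3,217. Book value $8,043.

$3,217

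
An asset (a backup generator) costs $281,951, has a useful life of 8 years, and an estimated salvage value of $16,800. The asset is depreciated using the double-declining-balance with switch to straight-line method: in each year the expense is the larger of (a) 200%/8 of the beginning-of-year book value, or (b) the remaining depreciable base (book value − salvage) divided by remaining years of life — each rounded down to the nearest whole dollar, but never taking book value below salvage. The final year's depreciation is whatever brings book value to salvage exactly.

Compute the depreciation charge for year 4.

Depreciable base = $281,951 − $16,800 = $265,151.
Year 1: DB = ⌊$281,951 × 200%/8⌋ = $70,487; SL = ⌊$265,151/8⌋ = $33,143 → take DB $70,487. Book value $211,464.
Year 2: DB = ⌊$211,464 × 200%/8⌋ = $52,866; SL = ⌊$194,664/7⌋ = $27,809 → take DB $52,866. Book value $158,598.
Year 3: DB = ⌊$158,598 × 200%/8⌋ = $39,649; SL = ⌊$141,798/6⌋ = $23,633 → take DB $39,649. Book value $118,949.
Year 4: DB = ⌊$118,949 × 200%/8⌋ = $29,737; SL = ⌊$102,149/5⌋ = $20,429 → take DB $29,737. Book value $89,212.

$29,737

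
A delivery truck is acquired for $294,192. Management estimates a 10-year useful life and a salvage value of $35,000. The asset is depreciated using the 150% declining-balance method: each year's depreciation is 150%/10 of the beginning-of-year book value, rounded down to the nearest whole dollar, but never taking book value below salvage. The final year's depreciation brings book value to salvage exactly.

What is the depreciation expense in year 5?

$23,035

Depreciable base = $294,192 − $35,000 = $259,192.
Year 1: ⌊$294,192 × 150%/10⌋ = $44,128. Book value $250,064.
Year 2: ⌊$250,064 × 150%/10⌋ = $37,509. Book value $212,555.
Year 3: ⌊$212,555 × 150%/10⌋ = $31,883. Book value $180,672.
Year 4: ⌊$180,672 × 150%/10⌋ = $27,100. Book value $153,572.
Year 5: ⌊$153,572 × 150%/10⌋ = $23,035. Book value $130,537.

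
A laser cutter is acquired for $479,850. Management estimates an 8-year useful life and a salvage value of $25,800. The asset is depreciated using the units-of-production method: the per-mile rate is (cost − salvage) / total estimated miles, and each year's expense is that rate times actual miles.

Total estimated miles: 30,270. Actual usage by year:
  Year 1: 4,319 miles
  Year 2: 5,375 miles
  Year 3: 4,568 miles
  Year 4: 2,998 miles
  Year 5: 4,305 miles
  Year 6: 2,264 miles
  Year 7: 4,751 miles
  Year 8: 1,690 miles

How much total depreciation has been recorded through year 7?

$428,700

Depreciable base = $479,850 − $25,800 = $454,050.
Rate = $454,050 / 30,270 miles = $15 per mile.
Year 1: 4,319 × $15 = $64,785. Book value $415,065.
Year 2: 5,375 × $15 = $80,625. Book value $334,440.
Year 3: 4,568 × $15 = $68,520. Book value $265,920.
Year 4: 2,998 × $15 = $44,970. Book value $220,950.
Year 5: 4,305 × $15 = $64,575. Book value $156,375.
Year 6: 2,264 × $15 = $33,960. Book value $122,415.
Year 7: 4,751 × $15 = $71,265. Book value $51,150.
Accumulated through year 7 = $479,850 − $51,150 = $428,700.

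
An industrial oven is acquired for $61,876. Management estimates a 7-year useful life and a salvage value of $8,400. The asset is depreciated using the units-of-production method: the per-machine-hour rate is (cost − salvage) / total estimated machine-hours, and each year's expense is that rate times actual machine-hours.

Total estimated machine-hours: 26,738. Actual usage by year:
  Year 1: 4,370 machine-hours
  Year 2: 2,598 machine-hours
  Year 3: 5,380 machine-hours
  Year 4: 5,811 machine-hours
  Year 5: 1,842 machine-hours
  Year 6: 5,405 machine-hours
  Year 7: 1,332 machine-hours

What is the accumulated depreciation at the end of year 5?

$40,002

Depreciable base = $61,876 − $8,400 = $53,476.
Rate = $53,476 / 26,738 machine-hours = $2 per machine-hour.
Year 1: 4,370 × $2 = $8,740. Book value $53,136.
Year 2: 2,598 × $2 = $5,196. Book value $47,940.
Year 3: 5,380 × $2 = $10,760. Book value $37,180.
Year 4: 5,811 × $2 = $11,622. Book value $25,558.
Year 5: 1,842 × $2 = $3,684. Book value $21,874.
Accumulated through year 5 = $61,876 − $21,874 = $40,002.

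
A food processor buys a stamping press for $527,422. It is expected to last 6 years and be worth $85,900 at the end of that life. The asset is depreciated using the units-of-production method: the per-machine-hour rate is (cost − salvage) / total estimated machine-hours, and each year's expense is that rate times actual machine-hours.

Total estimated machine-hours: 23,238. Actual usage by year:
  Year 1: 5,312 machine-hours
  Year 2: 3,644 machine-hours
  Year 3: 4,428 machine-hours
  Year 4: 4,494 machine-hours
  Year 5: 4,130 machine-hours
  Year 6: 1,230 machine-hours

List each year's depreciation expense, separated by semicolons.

$100,928; $69,236; $84,132; $85,386; $78,470; $23,370

Depreciable base = $527,422 − $85,900 = $441,522.
Rate = $441,522 / 23,238 machine-hours = $19 per machine-hour.
Year 1: 5,312 × $19 = $100,928. Book value $426,494.
Year 2: 3,644 × $19 = $69,236. Book value $357,258.
Year 3: 4,428 × $19 = $84,132. Book value $273,126.
Year 4: 4,494 × $19 = $85,386. Book value $187,740.
Year 5: 4,130 × $19 = $78,470. Book value $109,270.
Year 6: 1,230 × $19 = $23,370. Book value $85,900.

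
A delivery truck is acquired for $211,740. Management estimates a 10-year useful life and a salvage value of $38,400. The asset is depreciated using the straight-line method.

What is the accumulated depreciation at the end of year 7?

Depreciable base = $211,740 − $38,400 = $173,340.
Annual expense = $173,340 / 10 = $17,334.
End of year 1: book value $194,406.
End of year 2: book value $177,072.
End of year 3: book value $159,738.
End of year 4: book value $142,404.
End of year 5: book value $125,070.
End of year 6: book value $107,736.
End of year 7: book value $90,402.
Accumulated through year 7 = $211,740 − $90,402 = $121,338.

$121,338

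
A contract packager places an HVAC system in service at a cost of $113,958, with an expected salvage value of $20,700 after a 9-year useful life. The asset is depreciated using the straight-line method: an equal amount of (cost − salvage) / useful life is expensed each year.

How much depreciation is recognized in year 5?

$10,362

Depreciable base = $113,958 − $20,700 = $93,258.
Annual expense = $93,258 / 9 = $10,362.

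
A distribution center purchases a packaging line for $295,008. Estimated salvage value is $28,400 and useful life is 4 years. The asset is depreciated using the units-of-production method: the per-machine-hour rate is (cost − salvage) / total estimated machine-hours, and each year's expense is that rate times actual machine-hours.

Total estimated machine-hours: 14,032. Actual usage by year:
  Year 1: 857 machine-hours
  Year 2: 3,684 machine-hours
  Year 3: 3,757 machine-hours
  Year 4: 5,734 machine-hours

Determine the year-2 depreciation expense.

$69,996

Depreciable base = $295,008 − $28,400 = $266,608.
Rate = $266,608 / 14,032 machine-hours = $19 per machine-hour.
Year 1: 857 × $19 = $16,283. Book value $278,725.
Year 2: 3,684 × $19 = $69,996. Book value $208,729.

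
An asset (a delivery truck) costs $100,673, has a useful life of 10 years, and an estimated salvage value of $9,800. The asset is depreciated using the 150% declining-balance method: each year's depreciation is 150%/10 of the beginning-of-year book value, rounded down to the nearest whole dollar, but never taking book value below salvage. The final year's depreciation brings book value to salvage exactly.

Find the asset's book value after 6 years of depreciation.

Depreciable base = $100,673 − $9,800 = $90,873.
Year 1: ⌊$100,673 × 150%/10⌋ = $15,100. Book value $85,573.
Year 2: ⌊$85,573 × 150%/10⌋ = $12,835. Book value $72,738.
Year 3: ⌊$72,738 × 150%/10⌋ = $10,910. Book value $61,828.
Year 4: ⌊$61,828 × 150%/10⌋ = $9,274. Book value $52,554.
Year 5: ⌊$52,554 × 150%/10⌋ = $7,883. Book value $44,671.
Year 6: ⌊$44,671 × 150%/10⌋ = $6,700. Book value $37,971.

$37,971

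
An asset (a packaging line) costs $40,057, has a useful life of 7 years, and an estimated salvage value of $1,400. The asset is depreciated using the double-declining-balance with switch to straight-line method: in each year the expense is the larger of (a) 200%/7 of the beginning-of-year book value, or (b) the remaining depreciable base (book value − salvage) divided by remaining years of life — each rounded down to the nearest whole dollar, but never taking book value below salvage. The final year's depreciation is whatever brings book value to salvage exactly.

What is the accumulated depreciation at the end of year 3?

$25,458

Depreciable base = $40,057 − $1,400 = $38,657.
Year 1: DB = ⌊$40,057 × 200%/7⌋ = $11,444; SL = ⌊$38,657/7⌋ = $5,522 → take DB $11,444. Book value $28,613.
Year 2: DB = ⌊$28,613 × 200%/7⌋ = $8,175; SL = ⌊$27,213/6⌋ = $4,535 → take DB $8,175. Book value $20,438.
Year 3: DB = ⌊$20,438 × 200%/7⌋ = $5,839; SL = ⌊$19,038/5⌋ = $3,807 → take DB $5,839. Book value $14,599.
Accumulated through year 3 = $40,057 − $14,599 = $25,458.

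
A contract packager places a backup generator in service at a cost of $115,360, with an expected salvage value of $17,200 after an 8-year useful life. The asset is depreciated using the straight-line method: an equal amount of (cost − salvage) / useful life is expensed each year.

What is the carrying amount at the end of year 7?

$29,470

Depreciable base = $115,360 − $17,200 = $98,160.
Annual expense = $98,160 / 8 = $12,270.
End of year 1: book value $103,090.
End of year 2: book value $90,820.
End of year 3: book value $78,550.
End of year 4: book value $66,280.
End of year 5: book value $54,010.
End of year 6: book value $41,740.
End of year 7: book value $29,470.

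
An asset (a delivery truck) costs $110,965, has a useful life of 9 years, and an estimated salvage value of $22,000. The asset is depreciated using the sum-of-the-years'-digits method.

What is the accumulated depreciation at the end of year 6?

Depreciable base = $110,965 − $22,000 = $88,965.
Sum of the years' digits = 9+8+7+6+5+4+3+2+1 = 45.
Year 1: $88,965 × 9/45 = $17,793. Book value $93,172.
Year 2: $88,965 × 8/45 = $15,816. Book value $77,356.
Year 3: $88,965 × 7/45 = $13,839. Book value $63,517.
Year 4: $88,965 × 6/45 = $11,862. Book value $51,655.
Year 5: $88,965 × 5/45 = $9,885. Book value $41,770.
Year 6: $88,965 × 4/45 = $7,908. Book value $33,862.
Accumulated through year 6 = $110,965 − $33,862 = $77,103.

$77,103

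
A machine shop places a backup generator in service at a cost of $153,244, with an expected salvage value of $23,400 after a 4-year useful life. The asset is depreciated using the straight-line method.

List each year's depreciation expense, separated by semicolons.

Depreciable base = $153,244 − $23,400 = $129,844.
Annual expense = $129,844 / 4 = $32,461.
End of year 1: book value $120,783.
End of year 2: book value $88,322.
End of year 3: book value $55,861.
End of year 4: book value $23,400.

$32,461; $32,461; $32,461; $32,461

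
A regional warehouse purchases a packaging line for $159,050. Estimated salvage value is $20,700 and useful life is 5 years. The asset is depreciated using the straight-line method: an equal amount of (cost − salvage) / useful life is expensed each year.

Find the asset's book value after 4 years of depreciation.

Depreciable base = $159,050 − $20,700 = $138,350.
Annual expense = $138,350 / 5 = $27,670.
End of year 1: book value $131,380.
End of year 2: book value $103,710.
End of year 3: book value $76,040.
End of year 4: book value $48,370.

$48,370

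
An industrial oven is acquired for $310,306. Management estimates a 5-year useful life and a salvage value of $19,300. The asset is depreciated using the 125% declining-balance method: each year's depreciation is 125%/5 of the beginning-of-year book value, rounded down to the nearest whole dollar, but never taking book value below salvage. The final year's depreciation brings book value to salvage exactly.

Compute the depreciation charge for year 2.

Depreciable base = $310,306 − $19,300 = $291,006.
Year 1: ⌊$310,306 × 125%/5⌋ = $77,576. Book value $232,730.
Year 2: ⌊$232,730 × 125%/5⌋ = $58,182. Book value $174,548.

$58,182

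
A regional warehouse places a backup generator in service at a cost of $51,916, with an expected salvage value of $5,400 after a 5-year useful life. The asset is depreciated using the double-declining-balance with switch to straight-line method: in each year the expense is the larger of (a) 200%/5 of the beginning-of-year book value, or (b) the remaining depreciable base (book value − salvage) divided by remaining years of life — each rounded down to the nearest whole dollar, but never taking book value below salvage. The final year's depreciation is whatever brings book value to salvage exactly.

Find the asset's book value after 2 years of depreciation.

$18,690

Depreciable base = $51,916 − $5,400 = $46,516.
Year 1: DB = ⌊$51,916 × 200%/5⌋ = $20,766; SL = ⌊$46,516/5⌋ = $9,303 → take DB $20,766. Book value $31,150.
Year 2: DB = ⌊$31,150 × 200%/5⌋ = $12,460; SL = ⌊$25,750/4⌋ = $6,437 → take DB $12,460. Book value $18,690.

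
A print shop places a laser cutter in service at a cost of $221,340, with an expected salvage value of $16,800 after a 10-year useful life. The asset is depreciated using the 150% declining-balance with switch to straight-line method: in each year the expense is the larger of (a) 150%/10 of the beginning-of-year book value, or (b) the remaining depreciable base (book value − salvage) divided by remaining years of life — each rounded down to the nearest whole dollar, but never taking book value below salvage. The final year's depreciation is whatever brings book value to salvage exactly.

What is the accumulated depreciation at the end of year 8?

$171,974

Depreciable base = $221,340 − $16,800 = $204,540.
Year 1: DB = ⌊$221,340 × 150%/10⌋ = $33,201; SL = ⌊$204,540/10⌋ = $20,454 → take DB $33,201. Book value $188,139.
Year 2: DB = ⌊$188,139 × 150%/10⌋ = $28,220; SL = ⌊$171,339/9⌋ = $19,037 → take DB $28,220. Book value $159,919.
Year 3: DB = ⌊$159,919 × 150%/10⌋ = $23,987; SL = ⌊$143,119/8⌋ = $17,889 → take DB $23,987. Book value $135,932.
Year 4: DB = ⌊$135,932 × 150%/10⌋ = $20,389; SL = ⌊$119,132/7⌋ = $17,018 → take DB $20,389. Book value $115,543.
Year 5: DB = ⌊$115,543 × 150%/10⌋ = $17,331; SL = ⌊$98,743/6⌋ = $16,457 → take DB $17,331. Book value $98,212.
Year 6: DB = ⌊$98,212 × 150%/10⌋ = $14,731; SL = ⌊$81,412/5⌋ = $16,282 → take SL $16,282. Book value $81,930.
Year 7: DB = ⌊$81,930 × 150%/10⌋ = $12,289; SL = ⌊$65,130/4⌋ = $16,282 → take SL $16,282. Book value $65,648.
Year 8: DB = ⌊$65,648 × 150%/10⌋ = $9,847; SL = ⌊$48,848/3⌋ = $16,282 → take SL $16,282. Book value $49,366.
Accumulated through year 8 = $221,340 − $49,366 = $171,974.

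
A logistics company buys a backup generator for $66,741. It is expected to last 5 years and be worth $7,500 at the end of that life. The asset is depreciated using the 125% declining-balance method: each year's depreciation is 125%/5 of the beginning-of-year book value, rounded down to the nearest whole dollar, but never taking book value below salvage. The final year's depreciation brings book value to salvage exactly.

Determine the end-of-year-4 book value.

$21,118

Depreciable base = $66,741 − $7,500 = $59,241.
Year 1: ⌊$66,741 × 125%/5⌋ = $16,685. Book value $50,056.
Year 2: ⌊$50,056 × 125%/5⌋ = $12,514. Book value $37,542.
Year 3: ⌊$37,542 × 125%/5⌋ = $9,385. Book value $28,157.
Year 4: ⌊$28,157 × 125%/5⌋ = $7,039. Book value $21,118.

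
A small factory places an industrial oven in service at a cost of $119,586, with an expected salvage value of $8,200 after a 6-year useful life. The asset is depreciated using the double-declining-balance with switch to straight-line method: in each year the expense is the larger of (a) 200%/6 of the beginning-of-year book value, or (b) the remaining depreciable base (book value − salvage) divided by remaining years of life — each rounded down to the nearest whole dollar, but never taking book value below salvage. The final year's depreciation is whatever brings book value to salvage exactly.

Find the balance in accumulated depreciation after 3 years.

Depreciable base = $119,586 − $8,200 = $111,386.
Year 1: DB = ⌊$119,586 × 200%/6⌋ = $39,862; SL = ⌊$111,386/6⌋ = $18,564 → take DB $39,862. Book value $79,724.
Year 2: DB = ⌊$79,724 × 200%/6⌋ = $26,574; SL = ⌊$71,524/5⌋ = $14,304 → take DB $26,574. Book value $53,150.
Year 3: DB = ⌊$53,150 × 200%/6⌋ = $17,716; SL = ⌊$44,950/4⌋ = $11,237 → take DB $17,716. Book value $35,434.
Accumulated through year 3 = $119,586 − $35,434 = $84,152.

$84,152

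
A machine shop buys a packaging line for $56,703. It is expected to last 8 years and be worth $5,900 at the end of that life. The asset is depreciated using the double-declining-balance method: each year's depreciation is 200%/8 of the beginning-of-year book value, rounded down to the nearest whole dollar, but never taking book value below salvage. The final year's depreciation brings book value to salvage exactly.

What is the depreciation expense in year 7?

$2,523

Depreciable base = $56,703 − $5,900 = $50,803.
Year 1: ⌊$56,703 × 200%/8⌋ = $14,175. Book value $42,528.
Year 2: ⌊$42,528 × 200%/8⌋ = $10,632. Book value $31,896.
Year 3: ⌊$31,896 × 200%/8⌋ = $7,974. Book value $23,922.
Year 4: ⌊$23,922 × 200%/8⌋ = $5,980. Book value $17,942.
Year 5: ⌊$17,942 × 200%/8⌋ = $4,485. Book value $13,457.
Year 6: ⌊$13,457 × 200%/8⌋ = $3,364. Book value $10,093.
Year 7: ⌊$10,093 × 200%/8⌋ = $2,523. Book value $7,570.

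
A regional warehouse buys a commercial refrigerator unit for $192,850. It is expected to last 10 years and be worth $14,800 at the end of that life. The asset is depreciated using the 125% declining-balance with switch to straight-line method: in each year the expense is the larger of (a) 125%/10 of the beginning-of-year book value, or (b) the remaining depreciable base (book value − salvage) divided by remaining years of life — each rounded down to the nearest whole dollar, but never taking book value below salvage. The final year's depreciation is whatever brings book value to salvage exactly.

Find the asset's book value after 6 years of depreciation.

$80,169

Depreciable base = $192,850 − $14,800 = $178,050.
Year 1: DB = ⌊$192,850 × 125%/10⌋ = $24,106; SL = ⌊$178,050/10⌋ = $17,805 → take DB $24,106. Book value $168,744.
Year 2: DB = ⌊$168,744 × 125%/10⌋ = $21,093; SL = ⌊$153,944/9⌋ = $17,104 → take DB $21,093. Book value $147,651.
Year 3: DB = ⌊$147,651 × 125%/10⌋ = $18,456; SL = ⌊$132,851/8⌋ = $16,606 → take DB $18,456. Book value $129,195.
Year 4: DB = ⌊$129,195 × 125%/10⌋ = $16,149; SL = ⌊$114,395/7⌋ = $16,342 → take SL $16,342. Book value $112,853.
Year 5: DB = ⌊$112,853 × 125%/10⌋ = $14,106; SL = ⌊$98,053/6⌋ = $16,342 → take SL $16,342. Book value $96,511.
Year 6: DB = ⌊$96,511 × 125%/10⌋ = $12,063; SL = ⌊$81,711/5⌋ = $16,342 → take SL $16,342. Book value $80,169.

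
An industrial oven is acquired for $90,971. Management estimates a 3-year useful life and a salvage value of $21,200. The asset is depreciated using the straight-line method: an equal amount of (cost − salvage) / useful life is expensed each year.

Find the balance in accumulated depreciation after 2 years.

$46,514

Depreciable base = $90,971 − $21,200 = $69,771.
Annual expense = $69,771 / 3 = $23,257.
End of year 1: book value $67,714.
End of year 2: book value $44,457.
Accumulated through year 2 = $90,971 − $44,457 = $46,514.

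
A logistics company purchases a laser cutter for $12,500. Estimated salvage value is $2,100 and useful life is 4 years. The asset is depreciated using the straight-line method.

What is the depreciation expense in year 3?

$2,600

Depreciable base = $12,500 − $2,100 = $10,400.
Annual expense = $10,400 / 4 = $2,600.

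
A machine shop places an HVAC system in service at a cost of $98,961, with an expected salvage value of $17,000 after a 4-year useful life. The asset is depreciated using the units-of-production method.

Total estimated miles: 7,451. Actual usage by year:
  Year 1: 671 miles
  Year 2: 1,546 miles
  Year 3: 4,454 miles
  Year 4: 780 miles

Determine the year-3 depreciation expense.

Depreciable base = $98,961 − $17,000 = $81,961.
Rate = $81,961 / 7,451 miles = $11 per mile.
Year 1: 671 × $11 = $7,381. Book value $91,580.
Year 2: 1,546 × $11 = $17,006. Book value $74,574.
Year 3: 4,454 × $11 = $48,994. Book value $25,580.

$48,994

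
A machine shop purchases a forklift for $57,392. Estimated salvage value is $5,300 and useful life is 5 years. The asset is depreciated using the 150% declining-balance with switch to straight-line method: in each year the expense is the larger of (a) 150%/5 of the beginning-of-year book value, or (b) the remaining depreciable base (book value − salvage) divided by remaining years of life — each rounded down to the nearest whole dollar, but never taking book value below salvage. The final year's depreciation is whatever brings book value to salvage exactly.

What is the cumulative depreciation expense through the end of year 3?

$37,705

Depreciable base = $57,392 − $5,300 = $52,092.
Year 1: DB = ⌊$57,392 × 150%/5⌋ = $17,217; SL = ⌊$52,092/5⌋ = $10,418 → take DB $17,217. Book value $40,175.
Year 2: DB = ⌊$40,175 × 150%/5⌋ = $12,052; SL = ⌊$34,875/4⌋ = $8,718 → take DB $12,052. Book value $28,123.
Year 3: DB = ⌊$28,123 × 150%/5⌋ = $8,436; SL = ⌊$22,823/3⌋ = $7,607 → take DB $8,436. Book value $19,687.
Accumulated through year 3 = $57,392 − $19,687 = $37,705.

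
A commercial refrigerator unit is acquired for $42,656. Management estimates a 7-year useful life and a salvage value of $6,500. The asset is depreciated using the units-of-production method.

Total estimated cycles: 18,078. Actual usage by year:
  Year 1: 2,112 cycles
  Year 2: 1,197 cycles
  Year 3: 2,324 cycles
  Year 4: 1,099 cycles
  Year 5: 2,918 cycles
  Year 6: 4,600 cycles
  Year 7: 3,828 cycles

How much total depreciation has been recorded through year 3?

Depreciable base = $42,656 − $6,500 = $36,156.
Rate = $36,156 / 18,078 cycles = $2 per cycle.
Year 1: 2,112 × $2 = $4,224. Book value $38,432.
Year 2: 1,197 × $2 = $2,394. Book value $36,038.
Year 3: 2,324 × $2 = $4,648. Book value $31,390.
Accumulated through year 3 = $42,656 − $31,390 = $11,266.

$11,266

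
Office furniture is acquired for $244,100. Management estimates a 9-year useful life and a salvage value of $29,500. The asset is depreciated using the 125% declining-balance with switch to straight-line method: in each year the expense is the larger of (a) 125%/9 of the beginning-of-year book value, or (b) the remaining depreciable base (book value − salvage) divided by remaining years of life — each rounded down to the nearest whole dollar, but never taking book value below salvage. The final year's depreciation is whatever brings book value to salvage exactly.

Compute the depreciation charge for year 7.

Depreciable base = $244,100 − $29,500 = $214,600.
Year 1: DB = ⌊$244,100 × 125%/9⌋ = $33,902; SL = ⌊$214,600/9⌋ = $23,844 → take DB $33,902. Book value $210,198.
Year 2: DB = ⌊$210,198 × 125%/9⌋ = $29,194; SL = ⌊$180,698/8⌋ = $22,587 → take DB $29,194. Book value $181,004.
Year 3: DB = ⌊$181,004 × 125%/9⌋ = $25,139; SL = ⌊$151,504/7⌋ = $21,643 → take DB $25,139. Book value $155,865.
Year 4: DB = ⌊$155,865 × 125%/9⌋ = $21,647; SL = ⌊$126,365/6⌋ = $21,060 → take DB $21,647. Book value $134,218.
Year 5: DB = ⌊$134,218 × 125%/9⌋ = $18,641; SL = ⌊$104,718/5⌋ = $20,943 → take SL $20,943. Book value $113,275.
Year 6: DB = ⌊$113,275 × 125%/9⌋ = $15,732; SL = ⌊$83,775/4⌋ = $20,943 → take SL $20,943. Book value $92,332.
Year 7: DB = ⌊$92,332 × 125%/9⌋ = $12,823; SL = ⌊$62,832/3⌋ = $20,944 → take SL $20,944. Book value $71,388.

$20,944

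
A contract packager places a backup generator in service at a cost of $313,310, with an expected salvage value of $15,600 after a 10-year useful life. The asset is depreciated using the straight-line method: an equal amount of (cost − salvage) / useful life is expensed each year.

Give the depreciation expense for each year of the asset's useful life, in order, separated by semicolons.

Depreciable base = $313,310 − $15,600 = $297,710.
Annual expense = $297,710 / 10 = $29,771.
End of year 1: book value $283,539.
End of year 2: book value $253,768.
End of year 3: book value $223,997.
End of year 4: book value $194,226.
End of year 5: book value $164,455.
End of year 6: book value $134,684.
End of year 7: book value $104,913.
End of year 8: book value $75,142.
End of year 9: book value $45,371.
End of year 10: book value $15,600.

$29,771; $29,771; $29,771; $29,771; $29,771; $29,771; $29,771; $29,771; $29,771; $29,771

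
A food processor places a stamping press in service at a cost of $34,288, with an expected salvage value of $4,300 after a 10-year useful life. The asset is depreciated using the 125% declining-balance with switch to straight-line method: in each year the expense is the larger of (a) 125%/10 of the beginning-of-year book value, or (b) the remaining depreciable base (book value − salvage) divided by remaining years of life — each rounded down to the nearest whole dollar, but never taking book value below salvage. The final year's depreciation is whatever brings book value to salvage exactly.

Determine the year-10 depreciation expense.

$2,634

Depreciable base = $34,288 − $4,300 = $29,988.
Year 1: DB = ⌊$34,288 × 125%/10⌋ = $4,286; SL = ⌊$29,988/10⌋ = $2,998 → take DB $4,286. Book value $30,002.
Year 2: DB = ⌊$30,002 × 125%/10⌋ = $3,750; SL = ⌊$25,702/9⌋ = $2,855 → take DB $3,750. Book value $26,252.
Year 3: DB = ⌊$26,252 × 125%/10⌋ = $3,281; SL = ⌊$21,952/8⌋ = $2,744 → take DB $3,281. Book value $22,971.
Year 4: DB = ⌊$22,971 × 125%/10⌋ = $2,871; SL = ⌊$18,671/7⌋ = $2,667 → take DB $2,871. Book value $20,100.
Year 5: DB = ⌊$20,100 × 125%/10⌋ = $2,512; SL = ⌊$15,800/6⌋ = $2,633 → take SL $2,633. Book value $17,467.
Year 6: DB = ⌊$17,467 × 125%/10⌋ = $2,183; SL = ⌊$13,167/5⌋ = $2,633 → take SL $2,633. Book value $14,834.
Year 7: DB = ⌊$14,834 × 125%/10⌋ = $1,854; SL = ⌊$10,534/4⌋ = $2,633 → take SL $2,633. Book value $12,201.
Year 8: DB = ⌊$12,201 × 125%/10⌋ = $1,525; SL = ⌊$7,901/3⌋ = $2,633 → take SL $2,633. Book value $9,568.
Year 9: DB = ⌊$9,568 × 125%/10⌋ = $1,196; SL = ⌊$5,268/2⌋ = $2,634 → take SL $2,634. Book value $6,934.
Year 10 (final): $6,934 − $4,300 = $2,634. Book value $4,300.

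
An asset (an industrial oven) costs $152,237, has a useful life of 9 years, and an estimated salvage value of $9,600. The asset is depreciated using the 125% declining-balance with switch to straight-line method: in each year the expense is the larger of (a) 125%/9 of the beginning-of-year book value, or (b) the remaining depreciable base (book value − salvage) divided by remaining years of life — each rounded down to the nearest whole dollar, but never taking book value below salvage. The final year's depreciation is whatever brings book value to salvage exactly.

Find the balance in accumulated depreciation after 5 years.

$84,231

Depreciable base = $152,237 − $9,600 = $142,637.
Year 1: DB = ⌊$152,237 × 125%/9⌋ = $21,144; SL = ⌊$142,637/9⌋ = $15,848 → take DB $21,144. Book value $131,093.
Year 2: DB = ⌊$131,093 × 125%/9⌋ = $18,207; SL = ⌊$121,493/8⌋ = $15,186 → take DB $18,207. Book value $112,886.
Year 3: DB = ⌊$112,886 × 125%/9⌋ = $15,678; SL = ⌊$103,286/7⌋ = $14,755 → take DB $15,678. Book value $97,208.
Year 4: DB = ⌊$97,208 × 125%/9⌋ = $13,501; SL = ⌊$87,608/6⌋ = $14,601 → take SL $14,601. Book value $82,607.
Year 5: DB = ⌊$82,607 × 125%/9⌋ = $11,473; SL = ⌊$73,007/5⌋ = $14,601 → take SL $14,601. Book value $68,006.
Accumulated through year 5 = $152,237 − $68,006 = $84,231.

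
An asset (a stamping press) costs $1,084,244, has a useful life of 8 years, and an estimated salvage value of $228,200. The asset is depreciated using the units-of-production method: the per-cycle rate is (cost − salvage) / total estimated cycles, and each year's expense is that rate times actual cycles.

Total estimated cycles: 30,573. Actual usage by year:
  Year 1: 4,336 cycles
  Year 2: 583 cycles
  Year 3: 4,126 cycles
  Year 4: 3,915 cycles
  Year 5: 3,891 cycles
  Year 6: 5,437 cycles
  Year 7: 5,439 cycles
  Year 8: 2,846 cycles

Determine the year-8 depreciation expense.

Depreciable base = $1,084,244 − $228,200 = $856,044.
Rate = $856,044 / 30,573 cycles = $28 per cycle.
Year 1: 4,336 × $28 = $121,408. Book value $962,836.
Year 2: 583 × $28 = $16,324. Book value $946,512.
Year 3: 4,126 × $28 = $115,528. Book value $830,984.
Year 4: 3,915 × $28 = $109,620. Book value $721,364.
Year 5: 3,891 × $28 = $108,948. Book value $612,416.
Year 6: 5,437 × $28 = $152,236. Book value $460,180.
Year 7: 5,439 × $28 = $152,292. Book value $307,888.
Year 8: 2,846 × $28 = $79,688. Book value $228,200.

$79,688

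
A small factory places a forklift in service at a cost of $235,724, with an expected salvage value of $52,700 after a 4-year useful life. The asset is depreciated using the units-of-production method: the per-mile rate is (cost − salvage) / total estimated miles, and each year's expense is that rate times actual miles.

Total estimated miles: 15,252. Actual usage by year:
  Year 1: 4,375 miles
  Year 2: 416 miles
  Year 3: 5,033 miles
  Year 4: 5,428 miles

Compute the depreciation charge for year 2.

$4,992

Depreciable base = $235,724 − $52,700 = $183,024.
Rate = $183,024 / 15,252 miles = $12 per mile.
Year 1: 4,375 × $12 = $52,500. Book value $183,224.
Year 2: 416 × $12 = $4,992. Book value $178,232.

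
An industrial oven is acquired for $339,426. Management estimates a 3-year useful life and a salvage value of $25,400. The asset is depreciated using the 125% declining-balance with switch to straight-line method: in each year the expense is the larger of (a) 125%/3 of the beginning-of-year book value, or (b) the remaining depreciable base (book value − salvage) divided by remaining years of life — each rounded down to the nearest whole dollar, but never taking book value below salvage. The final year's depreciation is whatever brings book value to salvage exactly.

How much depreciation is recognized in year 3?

$86,300

Depreciable base = $339,426 − $25,400 = $314,026.
Year 1: DB = ⌊$339,426 × 125%/3⌋ = $141,427; SL = ⌊$314,026/3⌋ = $104,675 → take DB $141,427. Book value $197,999.
Year 2: DB = ⌊$197,999 × 125%/3⌋ = $82,499; SL = ⌊$172,599/2⌋ = $86,299 → take SL $86,299. Book value $111,700.
Year 3 (final): $111,700 − $25,400 = $86,300. Book value $25,400.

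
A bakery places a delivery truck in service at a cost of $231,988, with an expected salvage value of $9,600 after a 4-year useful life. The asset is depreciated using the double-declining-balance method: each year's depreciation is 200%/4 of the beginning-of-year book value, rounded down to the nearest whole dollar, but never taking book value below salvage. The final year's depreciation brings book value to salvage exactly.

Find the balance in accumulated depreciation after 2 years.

Depreciable base = $231,988 − $9,600 = $222,388.
Year 1: ⌊$231,988 × 200%/4⌋ = $115,994. Book value $115,994.
Year 2: ⌊$115,994 × 200%/4⌋ = $57,997. Book value $57,997.
Accumulated through year 2 = $231,988 − $57,997 = $173,991.

$173,991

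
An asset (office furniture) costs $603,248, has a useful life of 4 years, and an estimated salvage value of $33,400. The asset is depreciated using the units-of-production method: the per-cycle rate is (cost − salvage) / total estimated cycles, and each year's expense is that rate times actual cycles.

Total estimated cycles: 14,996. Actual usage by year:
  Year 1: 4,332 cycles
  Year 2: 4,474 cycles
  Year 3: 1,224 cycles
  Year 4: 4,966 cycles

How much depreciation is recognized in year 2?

$170,012

Depreciable base = $603,248 − $33,400 = $569,848.
Rate = $569,848 / 14,996 cycles = $38 per cycle.
Year 1: 4,332 × $38 = $164,616. Book value $438,632.
Year 2: 4,474 × $38 = $170,012. Book value $268,620.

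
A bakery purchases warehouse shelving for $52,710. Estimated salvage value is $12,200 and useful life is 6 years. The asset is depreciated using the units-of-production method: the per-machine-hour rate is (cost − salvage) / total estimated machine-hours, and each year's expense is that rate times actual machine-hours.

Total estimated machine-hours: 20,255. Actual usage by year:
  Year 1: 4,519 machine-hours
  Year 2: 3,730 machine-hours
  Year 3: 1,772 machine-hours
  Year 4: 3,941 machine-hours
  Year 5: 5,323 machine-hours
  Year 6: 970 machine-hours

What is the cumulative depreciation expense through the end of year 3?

$20,042

Depreciable base = $52,710 − $12,200 = $40,510.
Rate = $40,510 / 20,255 machine-hours = $2 per machine-hour.
Year 1: 4,519 × $2 = $9,038. Book value $43,672.
Year 2: 3,730 × $2 = $7,460. Book value $36,212.
Year 3: 1,772 × $2 = $3,544. Book value $32,668.
Accumulated through year 3 = $52,710 − $32,668 = $20,042.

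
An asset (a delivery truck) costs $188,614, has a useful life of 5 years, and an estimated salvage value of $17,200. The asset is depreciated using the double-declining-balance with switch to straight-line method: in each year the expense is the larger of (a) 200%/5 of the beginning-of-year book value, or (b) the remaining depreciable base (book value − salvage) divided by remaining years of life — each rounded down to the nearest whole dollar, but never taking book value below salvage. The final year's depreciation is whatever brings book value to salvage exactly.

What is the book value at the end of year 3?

$40,742

Depreciable base = $188,614 − $17,200 = $171,414.
Year 1: DB = ⌊$188,614 × 200%/5⌋ = $75,445; SL = ⌊$171,414/5⌋ = $34,282 → take DB $75,445. Book value $113,169.
Year 2: DB = ⌊$113,169 × 200%/5⌋ = $45,267; SL = ⌊$95,969/4⌋ = $23,992 → take DB $45,267. Book value $67,902.
Year 3: DB = ⌊$67,902 × 200%/5⌋ = $27,160; SL = ⌊$50,702/3⌋ = $16,900 → take DB $27,160. Book value $40,742.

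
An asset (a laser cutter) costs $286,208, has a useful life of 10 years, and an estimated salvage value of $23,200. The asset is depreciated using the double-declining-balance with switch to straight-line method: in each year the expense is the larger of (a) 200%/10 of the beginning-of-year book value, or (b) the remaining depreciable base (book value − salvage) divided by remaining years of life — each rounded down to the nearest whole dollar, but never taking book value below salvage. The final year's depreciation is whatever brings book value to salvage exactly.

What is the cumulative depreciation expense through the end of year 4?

Depreciable base = $286,208 − $23,200 = $263,008.
Year 1: DB = ⌊$286,208 × 200%/10⌋ = $57,241; SL = ⌊$263,008/10⌋ = $26,300 → take DB $57,241. Book value $228,967.
Year 2: DB = ⌊$228,967 × 200%/10⌋ = $45,793; SL = ⌊$205,767/9⌋ = $22,863 → take DB $45,793. Book value $183,174.
Year 3: DB = ⌊$183,174 × 200%/10⌋ = $36,634; SL = ⌊$159,974/8⌋ = $19,996 → take DB $36,634. Book value $146,540.
Year 4: DB = ⌊$146,540 × 200%/10⌋ = $29,308; SL = ⌊$123,340/7⌋ = $17,620 → take DB $29,308. Book value $117,232.
Accumulated through year 4 = $286,208 − $117,232 = $168,976.

$168,976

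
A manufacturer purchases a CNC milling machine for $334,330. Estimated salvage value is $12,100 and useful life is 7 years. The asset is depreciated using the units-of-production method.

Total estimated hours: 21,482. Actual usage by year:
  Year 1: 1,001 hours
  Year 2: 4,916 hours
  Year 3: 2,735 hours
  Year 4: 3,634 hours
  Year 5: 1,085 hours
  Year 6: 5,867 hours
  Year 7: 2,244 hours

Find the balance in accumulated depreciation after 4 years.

$184,290

Depreciable base = $334,330 − $12,100 = $322,230.
Rate = $322,230 / 21,482 hours = $15 per hour.
Year 1: 1,001 × $15 = $15,015. Book value $319,315.
Year 2: 4,916 × $15 = $73,740. Book value $245,575.
Year 3: 2,735 × $15 = $41,025. Book value $204,550.
Year 4: 3,634 × $15 = $54,510. Book value $150,040.
Accumulated through year 4 = $334,330 − $150,040 = $184,290.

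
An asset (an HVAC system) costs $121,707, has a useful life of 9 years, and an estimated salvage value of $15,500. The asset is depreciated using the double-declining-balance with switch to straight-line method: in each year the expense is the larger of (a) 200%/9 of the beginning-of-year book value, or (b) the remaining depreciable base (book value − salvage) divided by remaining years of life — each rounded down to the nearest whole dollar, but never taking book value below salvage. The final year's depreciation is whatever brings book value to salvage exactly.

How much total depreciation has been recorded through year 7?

Depreciable base = $121,707 − $15,500 = $106,207.
Year 1: DB = ⌊$121,707 × 200%/9⌋ = $27,046; SL = ⌊$106,207/9⌋ = $11,800 → take DB $27,046. Book value $94,661.
Year 2: DB = ⌊$94,661 × 200%/9⌋ = $21,035; SL = ⌊$79,161/8⌋ = $9,895 → take DB $21,035. Book value $73,626.
Year 3: DB = ⌊$73,626 × 200%/9⌋ = $16,361; SL = ⌊$58,126/7⌋ = $8,303 → take DB $16,361. Book value $57,265.
Year 4: DB = ⌊$57,265 × 200%/9⌋ = $12,725; SL = ⌊$41,765/6⌋ = $6,960 → take DB $12,725. Book value $44,540.
Year 5: DB = ⌊$44,540 × 200%/9⌋ = $9,897; SL = ⌊$29,040/5⌋ = $5,808 → take DB $9,897. Book value $34,643.
Year 6: DB = ⌊$34,643 × 200%/9⌋ = $7,698; SL = ⌊$19,143/4⌋ = $4,785 → take DB $7,698. Book value $26,945.
Year 7: DB = ⌊$26,945 × 200%/9⌋ = $5,987; SL = ⌊$11,445/3⌋ = $3,815 → take DB $5,987. Book value $20,958.
Accumulated through year 7 = $121,707 − $20,958 = $100,749.

$100,749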